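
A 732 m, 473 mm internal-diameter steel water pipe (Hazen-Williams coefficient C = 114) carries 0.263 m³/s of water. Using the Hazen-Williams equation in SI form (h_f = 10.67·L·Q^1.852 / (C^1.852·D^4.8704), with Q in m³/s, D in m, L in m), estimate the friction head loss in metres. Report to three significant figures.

h_f = 10.67·732·0.263^1.852 / (114^1.852·0.473^4.8704) = 3.914 m

h_f ≈ 3.91 m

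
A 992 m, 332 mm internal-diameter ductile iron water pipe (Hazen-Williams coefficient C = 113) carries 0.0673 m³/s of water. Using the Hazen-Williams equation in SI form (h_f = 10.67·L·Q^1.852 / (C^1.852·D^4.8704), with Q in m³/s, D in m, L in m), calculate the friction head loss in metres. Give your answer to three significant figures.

h_f ≈ 2.42 m

h_f = 10.67·992·0.0673^1.852 / (113^1.852·0.332^4.8704) = 2.422 m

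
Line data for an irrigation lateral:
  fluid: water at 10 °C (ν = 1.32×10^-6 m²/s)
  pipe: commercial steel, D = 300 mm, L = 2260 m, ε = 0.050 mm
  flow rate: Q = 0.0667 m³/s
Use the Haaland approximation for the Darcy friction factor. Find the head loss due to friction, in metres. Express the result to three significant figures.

h_f ≈ 5.64 m

V = 4Q/(πD²) = 4·0.0667/(π·0.300²) = 0.9436 m/s
Re = VD/ν = 0.9436·0.300/1.32×10^-6 = 2.14×10^5 → turbulent
ε/D = 0.050/300 = 1.67×10^-4
Haaland: f = 0.01649
h_f = f(L/D)V²/(2g) = 0.01649·(2260/0.300)·0.9436²/(2·9.81) = 5.637 m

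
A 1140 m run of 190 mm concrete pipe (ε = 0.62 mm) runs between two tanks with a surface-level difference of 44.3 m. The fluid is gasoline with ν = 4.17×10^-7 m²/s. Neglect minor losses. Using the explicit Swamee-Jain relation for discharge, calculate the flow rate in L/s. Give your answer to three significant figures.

Q ≈ 65.8 L/s

Swamee-Jain (Type II): Q = -0.965·√(gD⁵h_f/L)·ln[ε/(3.7D) + √(3.17ν²L/(gD³h_f))]
√(gD⁵h_f/L) = √(9.81·0.190⁵·44.3/1140) = 0.009716
ε/(3.7D) = 8.82×10^-4; √(3.17ν²L/(gD³h_f)) = 1.45×10^-5
Q = -0.965·0.009716·ln(8.965×10^-4) = 0.06579 m³/s
Check: V = 2.32 m/s, Re = 1.06×10^6, f = 0.02698, h_f = 44.4 m ≈ 44.3 m ✓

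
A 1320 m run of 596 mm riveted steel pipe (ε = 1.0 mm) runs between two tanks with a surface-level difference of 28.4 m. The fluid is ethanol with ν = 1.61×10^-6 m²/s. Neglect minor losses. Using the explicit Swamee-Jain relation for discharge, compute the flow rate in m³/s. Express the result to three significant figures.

Q ≈ 0.932 m³/s

Swamee-Jain (Type II): Q = -0.965·√(gD⁵h_f/L)·ln[ε/(3.7D) + √(3.17ν²L/(gD³h_f))]
√(gD⁵h_f/L) = √(9.81·0.596⁵·28.4/1320) = 0.1260
ε/(3.7D) = 4.53×10^-4; √(3.17ν²L/(gD³h_f)) = 1.36×10^-5
Q = -0.965·0.1260·ln(4.670×10^-4) = 0.9324 m³/s
Check: V = 3.34 m/s, Re = 1.24×10^6, f = 0.02260, h_f = 28.5 m ≈ 28.4 m ✓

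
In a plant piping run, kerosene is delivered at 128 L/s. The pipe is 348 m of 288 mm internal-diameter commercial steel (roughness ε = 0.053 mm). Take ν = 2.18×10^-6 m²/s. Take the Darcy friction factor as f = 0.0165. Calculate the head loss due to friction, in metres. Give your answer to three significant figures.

V = 4Q/(πD²) = 4·0.128/(π·0.288²) = 1.965 m/s
h_f = f(L/D)V²/(2g) = 0.01650·(348/0.288)·1.965²/(2·9.81) = 3.923 m

h_f ≈ 3.92 m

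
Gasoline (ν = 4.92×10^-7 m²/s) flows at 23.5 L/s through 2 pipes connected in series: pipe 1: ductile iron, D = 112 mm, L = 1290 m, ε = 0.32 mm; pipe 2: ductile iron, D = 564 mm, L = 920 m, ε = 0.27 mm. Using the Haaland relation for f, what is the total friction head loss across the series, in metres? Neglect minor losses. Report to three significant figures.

H ≈ 87.2 m

Pipe 1: V = 2.385 m/s, Re = 5.43×10^5, ε/D = 0.00286, f = 0.02609, h_1 = f(L/D)V²/2g = 87.16 m
Pipe 2: V = 0.09406 m/s, Re = 1.08×10^5, ε/D = 4.79×10^-4, f = 0.01979, h_2 = f(L/D)V²/2g = 0.01455 m
Series → Q common, losses add: H = Σh = 87.17 m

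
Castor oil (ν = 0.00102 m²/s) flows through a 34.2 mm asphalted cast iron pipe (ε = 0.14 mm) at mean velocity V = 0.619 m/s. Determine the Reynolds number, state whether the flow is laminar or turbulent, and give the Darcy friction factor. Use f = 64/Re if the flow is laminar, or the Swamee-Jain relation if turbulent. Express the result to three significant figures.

Re ≈ 20.8; laminar; f = 64/Re ≈ 3.08

Re = VD/ν = 0.6190·0.0342/0.00102 = 20.8
Re < 2300 → laminar → f = 64/Re = 3.084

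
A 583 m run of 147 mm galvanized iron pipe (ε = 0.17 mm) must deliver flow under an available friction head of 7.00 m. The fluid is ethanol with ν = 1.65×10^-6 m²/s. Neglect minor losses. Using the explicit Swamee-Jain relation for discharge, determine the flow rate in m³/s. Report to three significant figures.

Q ≈ 0.0211 m³/s

Swamee-Jain (Type II): Q = -0.965·√(gD⁵h_f/L)·ln[ε/(3.7D) + √(3.17ν²L/(gD³h_f))]
√(gD⁵h_f/L) = √(9.81·0.147⁵·7.00/583) = 0.002843
ε/(3.7D) = 3.13×10^-4; √(3.17ν²L/(gD³h_f)) = 1.52×10^-4
Q = -0.965·0.002843·ln(4.644×10^-4) = 0.02106 m³/s
Check: V = 1.24 m/s, Re = 1.11×10^5, f = 0.02268, h_f = 7.06 m ≈ 7.00 m ✓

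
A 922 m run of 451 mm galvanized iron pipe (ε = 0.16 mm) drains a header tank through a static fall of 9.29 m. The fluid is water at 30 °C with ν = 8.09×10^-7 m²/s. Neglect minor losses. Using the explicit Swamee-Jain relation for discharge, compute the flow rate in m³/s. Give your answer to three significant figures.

Q ≈ 0.377 m³/s

Swamee-Jain (Type II): Q = -0.965·√(gD⁵h_f/L)·ln[ε/(3.7D) + √(3.17ν²L/(gD³h_f))]
√(gD⁵h_f/L) = √(9.81·0.451⁵·9.29/922) = 0.04295
ε/(3.7D) = 9.59×10^-5; √(3.17ν²L/(gD³h_f)) = 1.51×10^-5
Q = -0.965·0.04295·ln(1.110×10^-4) = 0.3774 m³/s
Check: V = 2.36 m/s, Re = 1.32×10^6, f = 0.01607, h_f = 9.34 m ≈ 9.29 m ✓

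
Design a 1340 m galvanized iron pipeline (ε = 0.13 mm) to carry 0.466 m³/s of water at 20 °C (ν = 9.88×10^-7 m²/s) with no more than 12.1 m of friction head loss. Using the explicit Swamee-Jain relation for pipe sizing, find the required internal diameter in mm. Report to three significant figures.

D ≈ 504 mm

Swamee-Jain (Type III): D = 0.66·[ε^1.25·(LQ²/(gh_f))^4.75 + ν·Q^9.4·(L/(gh_f))^5.2]^0.04
LQ²/(gh_f) = 2.451; L/(gh_f) = 11.29
Term 1 = ε^1.25·(…)^4.75 = 9.82×10^-4; Term 2 = ν·Q^9.4·(…)^5.2 = 2.25×10^-4
D = 0.66·(9.82×10^-4 + 2.25×10^-4)^0.04 = 0.5044 m = 504 mm
Check: V = 2.33 m/s, Re = 1.19×10^6, f = 0.01524, h_f = 11.2 m ≈ 12.1 m ✓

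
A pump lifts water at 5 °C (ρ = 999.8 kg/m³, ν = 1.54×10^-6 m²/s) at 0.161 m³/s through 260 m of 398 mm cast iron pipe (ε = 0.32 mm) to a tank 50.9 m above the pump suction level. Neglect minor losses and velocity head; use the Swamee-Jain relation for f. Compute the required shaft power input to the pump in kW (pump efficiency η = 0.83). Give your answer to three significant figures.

V = 4Q/(πD²) = 1.294 m/s; Re = 3.34×10^5; ε/D = 8.04×10^-4; f = 0.01978
h_f = f(L/D)V²/2g = 1.103 m
Total head H = z + h_f = 50.9 + 1.103 = 52.00 m
P_hyd = ρgQH = 999.8·9.81·0.161·52.00 = 82.12 kW
P_shaft = P_hyd/η = 82.12/0.83 = 98.94 kW

P_shaft ≈ 98.9 kW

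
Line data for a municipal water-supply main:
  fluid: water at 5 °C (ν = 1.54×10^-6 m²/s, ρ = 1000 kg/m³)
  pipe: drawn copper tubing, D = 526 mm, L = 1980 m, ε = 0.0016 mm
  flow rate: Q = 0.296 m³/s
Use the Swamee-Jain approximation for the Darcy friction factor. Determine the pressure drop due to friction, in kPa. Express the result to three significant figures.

V = 4Q/(πD²) = 4·0.296/(π·0.526²) = 1.362 m/s
Re = VD/ν = 1.362·0.526/1.54×10^-6 = 4.65×10^5 → turbulent
ε/D = 0.0016/526 = 3.04×10^-6
Swamee-Jain: f = 0.01331
h_f = f(L/D)V²/(2g) = 0.01331·(1980/0.526)·1.362²/(2·9.81) = 4.738 m
Δp = ρg·h_f = 1000·9.81·4.738 = 46.48 kPa

Δp ≈ 46.5 kPa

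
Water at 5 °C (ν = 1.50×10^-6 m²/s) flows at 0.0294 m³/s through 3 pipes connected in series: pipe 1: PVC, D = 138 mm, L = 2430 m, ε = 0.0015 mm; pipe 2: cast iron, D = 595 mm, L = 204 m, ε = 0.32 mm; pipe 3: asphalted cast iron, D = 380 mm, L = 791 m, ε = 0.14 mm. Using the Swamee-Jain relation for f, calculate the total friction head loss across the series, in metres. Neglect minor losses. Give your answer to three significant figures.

H ≈ 55.4 m

Pipe 1: V = 1.966 m/s, Re = 1.81×10^5, ε/D = 1.09×10^-5, f = 0.01594, h_1 = f(L/D)V²/2g = 55.26 m
Pipe 2: V = 0.1057 m/s, Re = 4.19×10^4, ε/D = 5.38×10^-4, f = 0.02344, h_2 = f(L/D)V²/2g = 0.004579 m
Pipe 3: V = 0.2592 m/s, Re = 6.57×10^4, ε/D = 3.68×10^-4, f = 0.02115, h_3 = f(L/D)V²/2g = 0.1508 m
Series → Q common, losses add: H = Σh = 55.41 m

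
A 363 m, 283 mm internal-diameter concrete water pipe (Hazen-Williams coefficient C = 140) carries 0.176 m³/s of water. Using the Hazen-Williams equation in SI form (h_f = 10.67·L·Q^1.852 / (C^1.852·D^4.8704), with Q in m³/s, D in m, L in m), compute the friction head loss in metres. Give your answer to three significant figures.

h_f = 10.67·363·0.176^1.852 / (140^1.852·0.283^4.8704) = 7.694 m

h_f ≈ 7.69 m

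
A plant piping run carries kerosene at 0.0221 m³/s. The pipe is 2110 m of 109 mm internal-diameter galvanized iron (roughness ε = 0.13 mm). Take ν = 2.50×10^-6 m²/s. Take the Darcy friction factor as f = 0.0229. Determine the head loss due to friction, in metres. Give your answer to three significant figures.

h_f ≈ 127 m

V = 4Q/(πD²) = 4·0.0221/(π·0.109²) = 2.368 m/s
h_f = f(L/D)V²/(2g) = 0.02290·(2110/0.109)·2.368²/(2·9.81) = 126.7 m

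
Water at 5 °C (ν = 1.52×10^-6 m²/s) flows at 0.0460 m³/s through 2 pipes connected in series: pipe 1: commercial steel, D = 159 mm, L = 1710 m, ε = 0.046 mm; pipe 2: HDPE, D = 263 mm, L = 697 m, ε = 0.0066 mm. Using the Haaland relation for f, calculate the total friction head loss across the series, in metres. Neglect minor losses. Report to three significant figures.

Pipe 1: V = 2.317 m/s, Re = 2.42×10^5, ε/D = 2.89×10^-4, f = 0.01708, h_1 = f(L/D)V²/2g = 50.25 m
Pipe 2: V = 0.8468 m/s, Re = 1.47×10^5, ε/D = 2.51×10^-5, f = 0.01661, h_2 = f(L/D)V²/2g = 1.609 m
Series → Q common, losses add: H = Σh = 51.86 m

H ≈ 51.9 m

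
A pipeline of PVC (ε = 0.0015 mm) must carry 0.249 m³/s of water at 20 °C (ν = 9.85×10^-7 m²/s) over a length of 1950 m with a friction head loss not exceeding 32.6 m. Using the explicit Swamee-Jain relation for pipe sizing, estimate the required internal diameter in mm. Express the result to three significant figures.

Swamee-Jain (Type III): D = 0.66·[ε^1.25·(LQ²/(gh_f))^4.75 + ν·Q^9.4·(L/(gh_f))^5.2]^0.04
LQ²/(gh_f) = 0.3780; L/(gh_f) = 6.097
Term 1 = ε^1.25·(…)^4.75 = 5.17×10^-10; Term 2 = ν·Q^9.4·(…)^5.2 = 2.51×10^-8
D = 0.66·(5.17×10^-10 + 2.51×10^-8)^0.04 = 0.3280 m = 328 mm
Check: V = 2.95 m/s, Re = 9.81×10^5, f = 0.01176, h_f = 30.9 m ≈ 32.6 m ✓

D ≈ 328 mm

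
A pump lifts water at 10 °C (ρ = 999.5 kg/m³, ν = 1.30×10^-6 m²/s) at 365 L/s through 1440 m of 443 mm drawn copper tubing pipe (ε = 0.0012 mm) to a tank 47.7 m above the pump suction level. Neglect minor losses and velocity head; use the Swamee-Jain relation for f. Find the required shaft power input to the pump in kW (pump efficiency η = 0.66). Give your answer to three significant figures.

P_shaft ≈ 320 kW

V = 4Q/(πD²) = 2.368 m/s; Re = 8.07×10^5; ε/D = 2.71×10^-6; f = 0.01210
h_f = f(L/D)V²/2g = 11.24 m
Total head H = z + h_f = 47.7 + 11.24 = 58.94 m
P_hyd = ρgQH = 999.5·9.81·0.365·58.94 = 210.9 kW
P_shaft = P_hyd/η = 210.9/0.66 = 319.6 kW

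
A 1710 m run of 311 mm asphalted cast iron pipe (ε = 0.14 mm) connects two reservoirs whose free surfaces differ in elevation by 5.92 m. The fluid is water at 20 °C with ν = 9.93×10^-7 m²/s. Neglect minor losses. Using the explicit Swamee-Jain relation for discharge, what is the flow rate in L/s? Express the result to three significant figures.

Swamee-Jain (Type II): Q = -0.965·√(gD⁵h_f/L)·ln[ε/(3.7D) + √(3.17ν²L/(gD³h_f))]
√(gD⁵h_f/L) = √(9.81·0.311⁵·5.92/1710) = 0.009940
ε/(3.7D) = 1.22×10^-4; √(3.17ν²L/(gD³h_f)) = 5.53×10^-5
Q = -0.965·0.009940·ln(1.770×10^-4) = 0.08287 m³/s
Check: V = 1.09 m/s, Re = 3.42×10^5, f = 0.01787, h_f = 5.96 m ≈ 5.92 m ✓

Q ≈ 82.9 L/s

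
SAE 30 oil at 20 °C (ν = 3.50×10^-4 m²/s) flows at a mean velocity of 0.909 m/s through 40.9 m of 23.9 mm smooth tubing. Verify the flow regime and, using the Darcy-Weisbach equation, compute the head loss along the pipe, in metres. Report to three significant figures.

Re = VD/ν = 0.909·0.02390/3.50×10^-4 = 62.1 → laminar (Re < 2300)
f = 64/Re = 1.031
h_f = f(L/D)V²/(2g) = 1.031·(40.9/0.02390)·0.909²/(2·9.81) = 74.31 m

h_f ≈ 74.3 m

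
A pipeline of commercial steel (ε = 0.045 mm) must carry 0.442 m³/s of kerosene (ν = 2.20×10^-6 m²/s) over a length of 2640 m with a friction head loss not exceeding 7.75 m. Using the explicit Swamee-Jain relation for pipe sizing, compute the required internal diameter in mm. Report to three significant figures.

D ≈ 610 mm

Swamee-Jain (Type III): D = 0.66·[ε^1.25·(LQ²/(gh_f))^4.75 + ν·Q^9.4·(L/(gh_f))^5.2]^0.04
LQ²/(gh_f) = 6.784; L/(gh_f) = 34.72
Term 1 = ε^1.25·(…)^4.75 = 0.0328; Term 2 = ν·Q^9.4·(…)^5.2 = 0.105
D = 0.66·(0.0328 + 0.105)^0.04 = 0.6097 m = 610 mm
Check: V = 1.51 m/s, Re = 4.20×10^5, f = 0.01448, h_f = 7.32 m ≈ 7.75 m ✓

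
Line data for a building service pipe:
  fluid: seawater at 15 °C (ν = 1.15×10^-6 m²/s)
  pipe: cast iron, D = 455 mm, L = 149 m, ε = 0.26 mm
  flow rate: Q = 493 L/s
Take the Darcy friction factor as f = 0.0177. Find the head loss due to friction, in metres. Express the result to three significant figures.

V = 4Q/(πD²) = 4·0.493/(π·0.455²) = 3.032 m/s
h_f = f(L/D)V²/(2g) = 0.01770·(149/0.455)·3.032²/(2·9.81) = 2.716 m

h_f ≈ 2.72 m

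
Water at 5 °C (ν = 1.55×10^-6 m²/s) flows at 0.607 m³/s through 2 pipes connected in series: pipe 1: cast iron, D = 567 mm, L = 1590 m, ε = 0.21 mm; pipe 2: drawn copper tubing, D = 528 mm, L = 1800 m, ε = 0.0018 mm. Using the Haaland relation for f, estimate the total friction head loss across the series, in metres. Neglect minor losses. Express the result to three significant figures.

H ≈ 29.1 m

Pipe 1: V = 2.404 m/s, Re = 8.79×10^5, ε/D = 3.70×10^-4, f = 0.01628, h_1 = f(L/D)V²/2g = 13.44 m
Pipe 2: V = 2.772 m/s, Re = 9.44×10^5, ε/D = 3.41×10^-6, f = 0.01175, h_2 = f(L/D)V²/2g = 15.69 m
Series → Q common, losses add: H = Σh = 29.14 m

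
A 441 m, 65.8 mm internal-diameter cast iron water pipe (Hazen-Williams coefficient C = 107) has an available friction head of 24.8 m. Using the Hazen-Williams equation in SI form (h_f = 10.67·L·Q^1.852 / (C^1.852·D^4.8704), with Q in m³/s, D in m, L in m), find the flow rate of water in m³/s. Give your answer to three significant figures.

Q ≈ 0.00491 m³/s

Rearranging: Q = [h_f·C^1.852·D^4.8704 / (10.67·L)]^(1/1.852)
Q = [24.8·107^1.852·0.0658^4.8704 / (10.67·441)]^0.540 = 0.004914 m³/s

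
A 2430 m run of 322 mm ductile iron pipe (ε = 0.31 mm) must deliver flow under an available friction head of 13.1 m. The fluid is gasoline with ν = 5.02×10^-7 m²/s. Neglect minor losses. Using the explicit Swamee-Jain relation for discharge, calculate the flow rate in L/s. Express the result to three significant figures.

Q ≈ 107 L/s

Swamee-Jain (Type II): Q = -0.965·√(gD⁵h_f/L)·ln[ε/(3.7D) + √(3.17ν²L/(gD³h_f))]
√(gD⁵h_f/L) = √(9.81·0.322⁵·13.1/2430) = 0.01353
ε/(3.7D) = 2.60×10^-4; √(3.17ν²L/(gD³h_f)) = 2.13×10^-5
Q = -0.965·0.01353·ln(2.815×10^-4) = 0.1067 m³/s
Check: V = 1.31 m/s, Re = 8.41×10^5, f = 0.01992, h_f = 13.2 m ≈ 13.1 m ✓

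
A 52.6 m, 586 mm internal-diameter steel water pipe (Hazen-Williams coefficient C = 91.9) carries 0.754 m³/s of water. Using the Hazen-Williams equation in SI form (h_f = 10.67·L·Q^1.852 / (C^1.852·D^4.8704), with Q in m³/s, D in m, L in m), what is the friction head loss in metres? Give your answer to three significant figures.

h_f = 10.67·52.6·0.754^1.852 / (91.9^1.852·0.586^4.8704) = 1.039 m

h_f ≈ 1.04 m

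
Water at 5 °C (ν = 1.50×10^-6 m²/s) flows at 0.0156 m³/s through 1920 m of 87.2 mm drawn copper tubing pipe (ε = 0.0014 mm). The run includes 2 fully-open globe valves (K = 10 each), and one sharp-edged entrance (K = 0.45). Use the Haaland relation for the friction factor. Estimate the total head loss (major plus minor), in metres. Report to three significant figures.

H_L ≈ 133 m

V = 4Q/(πD²) = 2.612 m/s; V²/2g = 0.3478 m
Re = 1.52×10^5, ε/D = 1.61×10^-5 → f = 0.01645 (Haaland)
Major: h_f = f(L/D)·V²/2g = 0.01645·22018·0.3478 = 125.9 m
Minor: ΣK = 20.4; h_m = ΣK·V²/2g = 7.112 m
Total H_L = 125.9 + 7.112 = 133.1 m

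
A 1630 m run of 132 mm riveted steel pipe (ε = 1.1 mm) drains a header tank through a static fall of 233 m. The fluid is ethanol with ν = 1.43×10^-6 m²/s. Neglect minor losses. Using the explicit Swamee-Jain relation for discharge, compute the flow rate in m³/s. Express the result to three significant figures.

Swamee-Jain (Type II): Q = -0.965·√(gD⁵h_f/L)·ln[ε/(3.7D) + √(3.17ν²L/(gD³h_f))]
√(gD⁵h_f/L) = √(9.81·0.132⁵·233/1630) = 0.007496
ε/(3.7D) = 0.00225; √(3.17ν²L/(gD³h_f)) = 4.48×10^-5
Q = -0.965·0.007496·ln(0.002297) = 0.04395 m³/s
Check: V = 3.21 m/s, Re = 2.96×10^5, f = 0.03602, h_f = 234 m ≈ 233 m ✓

Q ≈ 0.0440 m³/s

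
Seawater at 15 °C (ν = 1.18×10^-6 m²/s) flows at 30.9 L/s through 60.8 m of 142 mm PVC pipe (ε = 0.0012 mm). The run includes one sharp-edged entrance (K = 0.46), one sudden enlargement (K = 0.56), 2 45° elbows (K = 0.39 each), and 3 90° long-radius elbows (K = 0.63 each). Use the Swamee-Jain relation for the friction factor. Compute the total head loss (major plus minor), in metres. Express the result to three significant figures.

H_L ≈ 1.97 m

V = 4Q/(πD²) = 1.951 m/s; V²/2g = 0.1940 m
Re = 2.35×10^5, ε/D = 8.45×10^-6 → f = 0.01514 (Swamee-Jain)
Major: h_f = f(L/D)·V²/2g = 0.01514·428.2·0.1940 = 1.258 m
Minor: ΣK = 3.69; h_m = ΣK·V²/2g = 0.7160 m
Total H_L = 1.258 + 0.7160 = 1.974 m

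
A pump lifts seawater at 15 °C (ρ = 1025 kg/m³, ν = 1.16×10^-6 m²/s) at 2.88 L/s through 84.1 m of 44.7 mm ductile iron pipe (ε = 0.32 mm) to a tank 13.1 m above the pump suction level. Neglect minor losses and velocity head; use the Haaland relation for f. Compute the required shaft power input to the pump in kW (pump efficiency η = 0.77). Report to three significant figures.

V = 4Q/(πD²) = 1.835 m/s; Re = 7.07×10^4; ε/D = 0.00716; f = 0.03498
h_f = f(L/D)V²/2g = 11.30 m
Total head H = z + h_f = 13.1 + 11.30 = 24.40 m
P_hyd = ρgQH = 1025·9.81·0.00288·24.40 = 0.7066 kW
P_shaft = P_hyd/η = 0.7066/0.77 = 0.9176 kW

P_shaft ≈ 0.918 kW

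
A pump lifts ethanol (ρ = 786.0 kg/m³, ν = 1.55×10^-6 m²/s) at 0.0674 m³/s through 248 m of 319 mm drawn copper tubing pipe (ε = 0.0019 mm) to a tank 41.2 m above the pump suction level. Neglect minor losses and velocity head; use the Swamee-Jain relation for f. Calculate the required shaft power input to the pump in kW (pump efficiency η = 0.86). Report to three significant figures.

V = 4Q/(πD²) = 0.8433 m/s; Re = 1.74×10^5; ε/D = 5.96×10^-6; f = 0.01602
h_f = f(L/D)V²/2g = 0.4515 m
Total head H = z + h_f = 41.2 + 0.4515 = 41.65 m
P_hyd = ρgQH = 786.0·9.81·0.0674·41.65 = 21.65 kW
P_shaft = P_hyd/η = 21.65/0.86 = 25.17 kW

P_shaft ≈ 25.2 kW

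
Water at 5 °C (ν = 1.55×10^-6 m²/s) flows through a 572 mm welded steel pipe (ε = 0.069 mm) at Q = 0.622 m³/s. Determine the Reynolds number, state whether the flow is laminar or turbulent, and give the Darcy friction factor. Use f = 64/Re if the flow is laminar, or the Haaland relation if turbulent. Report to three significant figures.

Re ≈ 8.93×10^5; turbulent; f ≈ 0.0137

V = 4Q/(πD²) = 2.421 m/s
Re = VD/ν = 2.421·0.572/1.55×10^-6 = 8.93×10^5
Re > 4000 → turbulent; ε/D = 1.21×10^-4
Haaland: f = 0.01374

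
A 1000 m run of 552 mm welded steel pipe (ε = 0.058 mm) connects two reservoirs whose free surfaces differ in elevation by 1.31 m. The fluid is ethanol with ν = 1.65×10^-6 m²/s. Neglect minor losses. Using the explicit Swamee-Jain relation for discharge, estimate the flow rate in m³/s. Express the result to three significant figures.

Q ≈ 0.230 m³/s

Swamee-Jain (Type II): Q = -0.965·√(gD⁵h_f/L)·ln[ε/(3.7D) + √(3.17ν²L/(gD³h_f))]
√(gD⁵h_f/L) = √(9.81·0.552⁵·1.31/1000) = 0.02566
ε/(3.7D) = 2.84×10^-5; √(3.17ν²L/(gD³h_f)) = 6.32×10^-5
Q = -0.965·0.02566·ln(9.159×10^-5) = 0.2303 m³/s
Check: V = 0.962 m/s, Re = 3.22×10^5, f = 0.01534, h_f = 1.31 m ≈ 1.31 m ✓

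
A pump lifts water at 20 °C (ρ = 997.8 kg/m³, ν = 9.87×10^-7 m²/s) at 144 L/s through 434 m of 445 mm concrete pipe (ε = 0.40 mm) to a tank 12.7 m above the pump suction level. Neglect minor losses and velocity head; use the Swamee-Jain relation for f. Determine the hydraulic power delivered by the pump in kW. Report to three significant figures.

P_hyd ≈ 19.1 kW

V = 4Q/(πD²) = 0.9259 m/s; Re = 4.17×10^5; ε/D = 8.99×10^-4; f = 0.02003
h_f = f(L/D)V²/2g = 0.8535 m
Total head H = z + h_f = 12.7 + 0.8535 = 13.55 m
P_hyd = ρgQH = 997.8·9.81·0.144·13.55 = 19.10 kW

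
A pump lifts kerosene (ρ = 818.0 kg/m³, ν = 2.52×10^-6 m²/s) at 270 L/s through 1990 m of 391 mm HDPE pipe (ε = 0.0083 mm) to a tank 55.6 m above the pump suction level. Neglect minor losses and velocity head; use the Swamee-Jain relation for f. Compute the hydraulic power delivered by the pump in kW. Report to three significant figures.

P_hyd ≈ 161 kW

V = 4Q/(πD²) = 2.249 m/s; Re = 3.49×10^5; ε/D = 2.12×10^-5; f = 0.01425
h_f = f(L/D)V²/2g = 18.69 m
Total head H = z + h_f = 55.6 + 18.69 = 74.29 m
P_hyd = ρgQH = 818.0·9.81·0.270·74.29 = 160.9 kW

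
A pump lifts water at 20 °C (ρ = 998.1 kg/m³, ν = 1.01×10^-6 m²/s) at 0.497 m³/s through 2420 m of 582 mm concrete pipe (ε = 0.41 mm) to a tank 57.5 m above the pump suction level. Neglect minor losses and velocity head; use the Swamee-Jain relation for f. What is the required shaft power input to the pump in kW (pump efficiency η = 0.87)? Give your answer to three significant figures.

V = 4Q/(πD²) = 1.868 m/s; Re = 1.08×10^6; ε/D = 7.04×10^-4; f = 0.01852
h_f = f(L/D)V²/2g = 13.70 m
Total head H = z + h_f = 57.5 + 13.70 = 71.20 m
P_hyd = ρgQH = 998.1·9.81·0.497·71.20 = 346.5 kW
P_shaft = P_hyd/η = 346.5/0.87 = 398.2 kW

P_shaft ≈ 398 kW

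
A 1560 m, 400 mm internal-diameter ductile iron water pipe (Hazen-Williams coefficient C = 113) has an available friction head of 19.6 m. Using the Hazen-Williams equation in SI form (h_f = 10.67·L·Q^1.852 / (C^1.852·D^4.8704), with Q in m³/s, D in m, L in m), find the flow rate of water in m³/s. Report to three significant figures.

Q ≈ 0.266 m³/s

Rearranging: Q = [h_f·C^1.852·D^4.8704 / (10.67·L)]^(1/1.852)
Q = [19.6·113^1.852·0.400^4.8704 / (10.67·1560)]^0.540 = 0.2661 m³/s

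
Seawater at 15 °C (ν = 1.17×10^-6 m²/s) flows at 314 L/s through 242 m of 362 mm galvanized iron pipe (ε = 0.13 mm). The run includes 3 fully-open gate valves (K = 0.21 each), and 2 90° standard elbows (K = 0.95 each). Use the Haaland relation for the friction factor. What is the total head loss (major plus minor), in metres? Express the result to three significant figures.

V = 4Q/(πD²) = 3.051 m/s; V²/2g = 0.4744 m
Re = 9.44×10^5, ε/D = 3.59×10^-4 → f = 0.01614 (Haaland)
Major: h_f = f(L/D)·V²/2g = 0.01614·668.5·0.4744 = 5.120 m
Minor: ΣK = 2.53; h_m = ΣK·V²/2g = 1.200 m
Total H_L = 5.120 + 1.200 = 6.320 m

H_L ≈ 6.32 m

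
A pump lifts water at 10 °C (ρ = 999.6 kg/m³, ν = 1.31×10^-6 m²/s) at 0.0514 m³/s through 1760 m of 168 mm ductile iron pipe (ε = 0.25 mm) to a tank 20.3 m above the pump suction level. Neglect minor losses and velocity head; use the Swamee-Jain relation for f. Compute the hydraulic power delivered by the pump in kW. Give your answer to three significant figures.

P_hyd ≈ 42.9 kW

V = 4Q/(πD²) = 2.319 m/s; Re = 2.97×10^5; ε/D = 0.00149; f = 0.02258
h_f = f(L/D)V²/2g = 64.81 m
Total head H = z + h_f = 20.3 + 64.81 = 85.11 m
P_hyd = ρgQH = 999.6·9.81·0.0514·85.11 = 42.90 kW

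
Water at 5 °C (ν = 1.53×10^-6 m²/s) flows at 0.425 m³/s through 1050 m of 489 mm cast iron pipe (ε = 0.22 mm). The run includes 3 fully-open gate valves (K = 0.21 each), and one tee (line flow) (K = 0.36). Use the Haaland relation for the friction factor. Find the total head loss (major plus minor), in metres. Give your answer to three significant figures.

H_L ≈ 9.78 m

V = 4Q/(πD²) = 2.263 m/s; V²/2g = 0.2610 m
Re = 7.23×10^5, ε/D = 4.50×10^-4 → f = 0.01699 (Haaland)
Major: h_f = f(L/D)·V²/2g = 0.01699·2147·0.2610 = 9.521 m
Minor: ΣK = 0.990; h_m = ΣK·V²/2g = 0.2584 m
Total H_L = 9.521 + 0.2584 = 9.779 m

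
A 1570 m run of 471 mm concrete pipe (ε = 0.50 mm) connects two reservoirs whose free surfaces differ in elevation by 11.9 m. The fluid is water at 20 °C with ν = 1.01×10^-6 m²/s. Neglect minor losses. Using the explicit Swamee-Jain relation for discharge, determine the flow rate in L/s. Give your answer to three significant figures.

Q ≈ 324 L/s

Swamee-Jain (Type II): Q = -0.965·√(gD⁵h_f/L)·ln[ε/(3.7D) + √(3.17ν²L/(gD³h_f))]
√(gD⁵h_f/L) = √(9.81·0.471⁵·11.9/1570) = 0.04152
ε/(3.7D) = 2.87×10^-4; √(3.17ν²L/(gD³h_f)) = 2.04×10^-5
Q = -0.965·0.04152·ln(3.073×10^-4) = 0.3240 m³/s
Check: V = 1.86 m/s, Re = 8.67×10^5, f = 0.02035, h_f = 12.0 m ≈ 11.9 m ✓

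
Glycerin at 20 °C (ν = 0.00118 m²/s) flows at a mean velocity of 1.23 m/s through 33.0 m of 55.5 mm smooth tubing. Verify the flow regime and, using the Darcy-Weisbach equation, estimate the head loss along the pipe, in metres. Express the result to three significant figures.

Re = VD/ν = 1.23·0.05550/0.00118 = 57.9 → laminar (Re < 2300)
f = 64/Re = 1.106
h_f = f(L/D)V²/(2g) = 1.106·(33.0/0.05550)·1.23²/(2·9.81) = 50.72 m

h_f ≈ 50.7 m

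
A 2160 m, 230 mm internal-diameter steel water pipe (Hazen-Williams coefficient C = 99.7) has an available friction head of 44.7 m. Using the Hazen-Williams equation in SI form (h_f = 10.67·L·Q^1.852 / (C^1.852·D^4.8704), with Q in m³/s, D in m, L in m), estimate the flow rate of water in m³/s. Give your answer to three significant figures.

Rearranging: Q = [h_f·C^1.852·D^4.8704 / (10.67·L)]^(1/1.852)
Q = [44.7·99.7^1.852·0.230^4.8704 / (10.67·2160)]^0.540 = 0.07172 m³/s

Q ≈ 0.0717 m³/s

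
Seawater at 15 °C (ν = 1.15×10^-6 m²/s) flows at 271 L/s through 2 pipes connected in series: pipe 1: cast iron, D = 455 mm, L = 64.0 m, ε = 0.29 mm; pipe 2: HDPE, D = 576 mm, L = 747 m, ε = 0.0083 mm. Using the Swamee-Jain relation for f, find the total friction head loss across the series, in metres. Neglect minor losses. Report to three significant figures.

Pipe 1: V = 1.667 m/s, Re = 6.59×10^5, ε/D = 6.37×10^-4, f = 0.01839, h_1 = f(L/D)V²/2g = 0.3662 m
Pipe 2: V = 1.040 m/s, Re = 5.21×10^5, ε/D = 1.44×10^-5, f = 0.01323, h_2 = f(L/D)V²/2g = 0.9459 m
Series → Q common, losses add: H = Σh = 1.312 m

H ≈ 1.31 m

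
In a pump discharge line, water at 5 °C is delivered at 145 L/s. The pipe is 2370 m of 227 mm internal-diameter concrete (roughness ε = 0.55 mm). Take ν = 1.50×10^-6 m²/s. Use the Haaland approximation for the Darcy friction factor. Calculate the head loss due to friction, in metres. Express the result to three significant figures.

h_f ≈ 171 m

V = 4Q/(πD²) = 4·0.145/(π·0.227²) = 3.583 m/s
Re = VD/ν = 3.583·0.227/1.50×10^-6 = 5.42×10^5 → turbulent
ε/D = 0.55/227 = 0.00242
Haaland: f = 0.02497
h_f = f(L/D)V²/(2g) = 0.02497·(2370/0.227)·3.583²/(2·9.81) = 170.6 m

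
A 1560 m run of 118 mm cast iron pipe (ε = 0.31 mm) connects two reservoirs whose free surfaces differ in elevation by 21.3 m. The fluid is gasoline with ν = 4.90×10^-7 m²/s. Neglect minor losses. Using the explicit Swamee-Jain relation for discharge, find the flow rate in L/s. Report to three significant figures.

Swamee-Jain (Type II): Q = -0.965·√(gD⁵h_f/L)·ln[ε/(3.7D) + √(3.17ν²L/(gD³h_f))]
√(gD⁵h_f/L) = √(9.81·0.118⁵·21.3/1560) = 0.001751
ε/(3.7D) = 7.10×10^-4; √(3.17ν²L/(gD³h_f)) = 5.88×10^-5
Q = -0.965·0.001751·ln(7.688×10^-4) = 0.01211 m³/s
Check: V = 1.11 m/s, Re = 2.67×10^5, f = 0.02593, h_f = 21.4 m ≈ 21.3 m ✓

Q ≈ 12.1 L/s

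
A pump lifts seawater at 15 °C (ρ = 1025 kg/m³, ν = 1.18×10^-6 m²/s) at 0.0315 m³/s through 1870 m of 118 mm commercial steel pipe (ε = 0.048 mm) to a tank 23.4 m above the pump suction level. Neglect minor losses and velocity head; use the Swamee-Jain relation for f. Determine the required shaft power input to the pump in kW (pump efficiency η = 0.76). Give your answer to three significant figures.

P_shaft ≈ 59.5 kW

V = 4Q/(πD²) = 2.880 m/s; Re = 2.88×10^5; ε/D = 4.07×10^-4; f = 0.01783
h_f = f(L/D)V²/2g = 119.5 m
Total head H = z + h_f = 23.4 + 119.5 = 142.9 m
P_hyd = ρgQH = 1025·9.81·0.0315·142.9 = 45.25 kW
P_shaft = P_hyd/η = 45.25/0.76 = 59.54 kW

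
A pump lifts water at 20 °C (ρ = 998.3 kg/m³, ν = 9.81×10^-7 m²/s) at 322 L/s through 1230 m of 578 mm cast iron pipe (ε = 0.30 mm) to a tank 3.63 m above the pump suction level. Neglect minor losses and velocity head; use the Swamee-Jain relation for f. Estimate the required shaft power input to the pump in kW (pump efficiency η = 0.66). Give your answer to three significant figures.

V = 4Q/(πD²) = 1.227 m/s; Re = 7.23×10^5; ε/D = 5.19×10^-4; f = 0.01761
h_f = f(L/D)V²/2g = 2.877 m
Total head H = z + h_f = 3.63 + 2.877 = 6.507 m
P_hyd = ρgQH = 998.3·9.81·0.322·6.507 = 20.52 kW
P_shaft = P_hyd/η = 20.52/0.66 = 31.09 kW

P_shaft ≈ 31.1 kW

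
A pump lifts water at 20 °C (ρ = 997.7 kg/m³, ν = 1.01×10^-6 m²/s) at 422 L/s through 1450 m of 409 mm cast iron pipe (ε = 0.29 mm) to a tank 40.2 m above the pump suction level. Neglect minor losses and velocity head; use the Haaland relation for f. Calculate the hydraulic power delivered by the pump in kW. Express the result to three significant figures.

P_hyd ≈ 308 kW

V = 4Q/(πD²) = 3.212 m/s; Re = 1.30×10^6; ε/D = 7.09×10^-4; f = 0.01839
h_f = f(L/D)V²/2g = 34.28 m
Total head H = z + h_f = 40.2 + 34.28 = 74.48 m
P_hyd = ρgQH = 997.7·9.81·0.422·74.48 = 307.6 kW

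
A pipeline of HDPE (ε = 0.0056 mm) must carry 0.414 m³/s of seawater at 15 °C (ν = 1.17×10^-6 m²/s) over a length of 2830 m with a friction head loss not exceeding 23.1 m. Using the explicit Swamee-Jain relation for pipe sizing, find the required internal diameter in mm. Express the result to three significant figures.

D ≈ 465 mm

Swamee-Jain (Type III): D = 0.66·[ε^1.25·(LQ²/(gh_f))^4.75 + ν·Q^9.4·(L/(gh_f))^5.2]^0.04
LQ²/(gh_f) = 2.140; L/(gh_f) = 12.49
Term 1 = ε^1.25·(…)^4.75 = 1.01×10^-5; Term 2 = ν·Q^9.4·(…)^5.2 = 1.48×10^-4
D = 0.66·(1.01×10^-5 + 1.48×10^-4)^0.04 = 0.4650 m = 465 mm
Check: V = 2.44 m/s, Re = 9.69×10^5, f = 0.01196, h_f = 22.0 m ≈ 23.1 m ✓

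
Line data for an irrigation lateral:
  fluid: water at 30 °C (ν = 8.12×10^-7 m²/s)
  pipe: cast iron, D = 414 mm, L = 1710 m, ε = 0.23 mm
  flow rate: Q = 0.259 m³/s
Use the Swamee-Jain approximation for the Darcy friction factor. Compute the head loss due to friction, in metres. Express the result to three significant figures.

h_f ≈ 13.8 m

V = 4Q/(πD²) = 4·0.259/(π·0.414²) = 1.924 m/s
Re = VD/ν = 1.924·0.414/8.12×10^-7 = 9.81×10^5 → turbulent
ε/D = 0.23/414 = 5.56×10^-4
Swamee-Jain: f = 0.01767
h_f = f(L/D)V²/(2g) = 0.01767·(1710/0.414)·1.924²/(2·9.81) = 13.77 m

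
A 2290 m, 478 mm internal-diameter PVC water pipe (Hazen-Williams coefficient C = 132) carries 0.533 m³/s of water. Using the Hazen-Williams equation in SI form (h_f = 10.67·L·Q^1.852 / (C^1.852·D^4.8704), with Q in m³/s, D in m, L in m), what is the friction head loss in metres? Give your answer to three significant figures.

h_f = 10.67·2290·0.533^1.852 / (132^1.852·0.478^4.8704) = 32.80 m

h_f ≈ 32.8 m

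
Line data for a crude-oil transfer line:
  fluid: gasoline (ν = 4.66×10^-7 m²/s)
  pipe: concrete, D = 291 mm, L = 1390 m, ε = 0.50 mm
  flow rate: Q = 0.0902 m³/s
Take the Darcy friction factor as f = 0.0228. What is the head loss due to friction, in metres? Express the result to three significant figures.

h_f ≈ 10.2 m

V = 4Q/(πD²) = 4·0.0902/(π·0.291²) = 1.356 m/s
h_f = f(L/D)V²/(2g) = 0.02280·(1390/0.291)·1.356²/(2·9.81) = 10.21 m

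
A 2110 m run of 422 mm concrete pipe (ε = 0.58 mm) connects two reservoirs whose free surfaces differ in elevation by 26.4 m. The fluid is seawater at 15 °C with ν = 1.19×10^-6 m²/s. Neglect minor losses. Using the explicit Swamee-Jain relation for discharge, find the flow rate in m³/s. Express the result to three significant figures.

Q ≈ 0.307 m³/s

Swamee-Jain (Type II): Q = -0.965·√(gD⁵h_f/L)·ln[ε/(3.7D) + √(3.17ν²L/(gD³h_f))]
√(gD⁵h_f/L) = √(9.81·0.422⁵·26.4/2110) = 0.04053
ε/(3.7D) = 3.71×10^-4; √(3.17ν²L/(gD³h_f)) = 2.21×10^-5
Q = -0.965·0.04053·ln(3.935×10^-4) = 0.3066 m³/s
Check: V = 2.19 m/s, Re = 7.77×10^5, f = 0.02165, h_f = 26.5 m ≈ 26.4 m ✓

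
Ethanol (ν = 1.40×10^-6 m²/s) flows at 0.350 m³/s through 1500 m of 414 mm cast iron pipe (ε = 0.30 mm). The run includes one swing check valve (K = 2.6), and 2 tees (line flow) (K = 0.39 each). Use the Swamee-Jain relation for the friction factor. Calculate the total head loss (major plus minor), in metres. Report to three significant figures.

V = 4Q/(πD²) = 2.600 m/s; V²/2g = 0.3446 m
Re = 7.69×10^5, ε/D = 7.25×10^-4 → f = 0.01878 (Swamee-Jain)
Major: h_f = f(L/D)·V²/2g = 0.01878·3623·0.3446 = 23.45 m
Minor: ΣK = 3.38; h_m = ΣK·V²/2g = 1.165 m
Total H_L = 23.45 + 1.165 = 24.61 m

H_L ≈ 24.6 m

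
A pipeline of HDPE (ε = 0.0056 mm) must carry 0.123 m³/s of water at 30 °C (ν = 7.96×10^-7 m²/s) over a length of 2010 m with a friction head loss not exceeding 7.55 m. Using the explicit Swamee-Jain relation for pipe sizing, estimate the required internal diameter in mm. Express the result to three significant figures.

Swamee-Jain (Type III): D = 0.66·[ε^1.25·(LQ²/(gh_f))^4.75 + ν·Q^9.4·(L/(gh_f))^5.2]^0.04
LQ²/(gh_f) = 0.4106; L/(gh_f) = 27.14
Term 1 = ε^1.25·(…)^4.75 = 3.97×10^-9; Term 2 = ν·Q^9.4·(…)^5.2 = 6.32×10^-8
D = 0.66·(3.97×10^-9 + 6.32×10^-8)^0.04 = 0.3409 m = 341 mm
Check: V = 1.35 m/s, Re = 5.77×10^5, f = 0.01305, h_f = 7.12 m ≈ 7.55 m ✓

D ≈ 341 mm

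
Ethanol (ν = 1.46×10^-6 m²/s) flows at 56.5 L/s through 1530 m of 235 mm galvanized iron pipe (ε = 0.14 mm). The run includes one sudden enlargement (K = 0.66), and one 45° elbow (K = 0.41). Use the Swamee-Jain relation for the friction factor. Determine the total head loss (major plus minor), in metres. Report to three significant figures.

V = 4Q/(πD²) = 1.303 m/s; V²/2g = 0.08649 m
Re = 2.10×10^5, ε/D = 5.96×10^-4 → f = 0.01935 (Swamee-Jain)
Major: h_f = f(L/D)·V²/2g = 0.01935·6511·0.08649 = 10.89 m
Minor: ΣK = 1.07; h_m = ΣK·V²/2g = 0.09254 m
Total H_L = 10.89 + 0.09254 = 10.99 m

H_L ≈ 11.0 m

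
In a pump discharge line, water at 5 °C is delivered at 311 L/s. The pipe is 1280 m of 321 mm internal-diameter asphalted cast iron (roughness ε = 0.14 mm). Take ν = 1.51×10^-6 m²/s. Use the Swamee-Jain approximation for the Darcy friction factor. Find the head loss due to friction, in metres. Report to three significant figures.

V = 4Q/(πD²) = 4·0.311/(π·0.321²) = 3.843 m/s
Re = VD/ν = 3.843·0.321/1.51×10^-6 = 8.17×10^5 → turbulent
ε/D = 0.14/321 = 4.36×10^-4
Swamee-Jain: f = 0.01697
h_f = f(L/D)V²/(2g) = 0.01697·(1280/0.321)·3.843²/(2·9.81) = 50.95 m

h_f ≈ 50.9 m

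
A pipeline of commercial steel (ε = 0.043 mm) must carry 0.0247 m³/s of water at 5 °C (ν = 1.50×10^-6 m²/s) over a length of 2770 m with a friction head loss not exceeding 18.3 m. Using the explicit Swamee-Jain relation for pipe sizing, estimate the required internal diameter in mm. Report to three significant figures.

D ≈ 172 mm

Swamee-Jain (Type III): D = 0.66·[ε^1.25·(LQ²/(gh_f))^4.75 + ν·Q^9.4·(L/(gh_f))^5.2]^0.04
LQ²/(gh_f) = 0.009414; L/(gh_f) = 15.43
Term 1 = ε^1.25·(…)^4.75 = 8.26×10^-16; Term 2 = ν·Q^9.4·(…)^5.2 = 1.77×10^-15
D = 0.66·(8.26×10^-16 + 1.77×10^-15)^0.04 = 0.1722 m = 172 mm
Check: V = 1.06 m/s, Re = 1.22×10^5, f = 0.01868, h_f = 17.2 m ≈ 18.3 m ✓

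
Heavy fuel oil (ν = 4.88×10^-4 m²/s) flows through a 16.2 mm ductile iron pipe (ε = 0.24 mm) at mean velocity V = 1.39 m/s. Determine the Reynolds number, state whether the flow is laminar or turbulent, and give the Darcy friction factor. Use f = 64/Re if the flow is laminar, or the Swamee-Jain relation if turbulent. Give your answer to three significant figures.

Re ≈ 46.1; laminar; f = 64/Re ≈ 1.39

Re = VD/ν = 1.390·0.0162/4.88×10^-4 = 46.1
Re < 2300 → laminar → f = 64/Re = 1.387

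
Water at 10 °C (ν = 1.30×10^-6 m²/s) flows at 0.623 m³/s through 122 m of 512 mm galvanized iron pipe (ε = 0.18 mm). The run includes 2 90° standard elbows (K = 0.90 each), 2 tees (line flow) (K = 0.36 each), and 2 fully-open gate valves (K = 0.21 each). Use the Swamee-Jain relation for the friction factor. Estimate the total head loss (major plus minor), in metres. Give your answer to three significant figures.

V = 4Q/(πD²) = 3.026 m/s; V²/2g = 0.4667 m
Re = 1.19×10^6, ε/D = 3.52×10^-4 → f = 0.01610 (Swamee-Jain)
Major: h_f = f(L/D)·V²/2g = 0.01610·238.3·0.4667 = 1.790 m
Minor: ΣK = 2.94; h_m = ΣK·V²/2g = 1.372 m
Total H_L = 1.790 + 1.372 = 3.162 m

H_L ≈ 3.16 m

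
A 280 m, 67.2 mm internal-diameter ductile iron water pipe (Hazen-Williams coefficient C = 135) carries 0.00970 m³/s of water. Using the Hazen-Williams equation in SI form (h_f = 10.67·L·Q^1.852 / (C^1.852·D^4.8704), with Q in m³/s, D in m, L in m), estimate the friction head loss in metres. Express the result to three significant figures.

h_f ≈ 32.6 m

h_f = 10.67·280·0.00970^1.852 / (135^1.852·0.0672^4.8704) = 32.56 m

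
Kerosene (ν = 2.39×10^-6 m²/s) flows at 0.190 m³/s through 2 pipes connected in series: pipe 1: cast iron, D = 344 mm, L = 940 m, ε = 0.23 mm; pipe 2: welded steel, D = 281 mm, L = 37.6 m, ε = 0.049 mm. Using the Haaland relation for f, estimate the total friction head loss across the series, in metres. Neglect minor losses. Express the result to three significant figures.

H ≈ 12.1 m

Pipe 1: V = 2.044 m/s, Re = 2.94×10^5, ε/D = 6.69×10^-4, f = 0.01901, h_1 = f(L/D)V²/2g = 11.07 m
Pipe 2: V = 3.064 m/s, Re = 3.60×10^5, ε/D = 1.74×10^-4, f = 0.01554, h_2 = f(L/D)V²/2g = 0.9946 m
Series → Q common, losses add: H = Σh = 12.06 m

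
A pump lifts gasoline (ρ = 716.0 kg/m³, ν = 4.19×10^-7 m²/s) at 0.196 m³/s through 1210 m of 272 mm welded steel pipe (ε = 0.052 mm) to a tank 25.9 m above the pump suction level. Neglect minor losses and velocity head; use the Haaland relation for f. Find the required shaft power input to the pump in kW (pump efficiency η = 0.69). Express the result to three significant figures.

V = 4Q/(πD²) = 3.373 m/s; Re = 2.19×10^6; ε/D = 1.91×10^-4; f = 0.01405
h_f = f(L/D)V²/2g = 36.26 m
Total head H = z + h_f = 25.9 + 36.26 = 62.16 m
P_hyd = ρgQH = 716.0·9.81·0.196·62.16 = 85.57 kW
P_shaft = P_hyd/η = 85.57/0.69 = 124.0 kW

P_shaft ≈ 124 kW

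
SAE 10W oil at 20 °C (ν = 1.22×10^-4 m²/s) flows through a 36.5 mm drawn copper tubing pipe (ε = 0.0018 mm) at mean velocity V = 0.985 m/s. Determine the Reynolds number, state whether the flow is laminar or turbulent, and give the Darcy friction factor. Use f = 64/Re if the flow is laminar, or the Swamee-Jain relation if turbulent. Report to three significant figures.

Re = VD/ν = 0.9850·0.0365/1.22×10^-4 = 295
Re < 2300 → laminar → f = 64/Re = 0.2172

Re ≈ 295; laminar; f = 64/Re ≈ 0.217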